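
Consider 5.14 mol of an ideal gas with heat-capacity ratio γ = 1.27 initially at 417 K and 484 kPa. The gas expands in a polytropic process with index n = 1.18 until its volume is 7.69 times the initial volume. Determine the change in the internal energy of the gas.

-20300 J

V₁ = nRT₁/P₁ = 5.14×8.314×417/484 = 36.8 L.
Polytropic n=1.18: T₂ = T₁(V₁/V₂)^(n−1) = 417×(0.130)^0.18 = 289 K; P₂ = P₁(V₁/V₂)^n = 43.6 kPa.
For an ideal gas ΔU = nCvΔT with Cv = R/(γ−1) = 30.8 J/(mol·K).
ΔU = 5.14×30.8×(289−417) = -20300 J.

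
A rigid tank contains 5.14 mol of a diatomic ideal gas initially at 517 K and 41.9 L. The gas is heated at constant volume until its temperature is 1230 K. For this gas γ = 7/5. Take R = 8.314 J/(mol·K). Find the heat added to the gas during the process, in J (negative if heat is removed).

P₁ = nRT₁/V₁ = 5.14×8.314×517/41.9 = 527 kPa.
Isochoric: V stays 41.9 L; P/T = const ⇒ T₂ = 1230 K, P₂ = 1250 kPa.
W = 0 (no volume change).
ΔU = nCvΔT = 5.14×20.8×(1230−517) = 76200 J.
Q = ΔU = 76200 J.

76200 J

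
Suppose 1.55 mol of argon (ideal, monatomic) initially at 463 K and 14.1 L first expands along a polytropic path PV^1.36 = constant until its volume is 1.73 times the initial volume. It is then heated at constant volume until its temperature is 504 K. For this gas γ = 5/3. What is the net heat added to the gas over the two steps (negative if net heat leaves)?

P₁ = nRT₁/V₁ = 1.55×8.314×463/14.1 = 423 kPa.
Step 1 — Polytropic n=1.36: T₂ = T₁(V₁/V₂)^(n−1) = 463×(0.578)^0.36 = 380 K; P₂ = P₁(V₁/V₂)^n = 201 kPa.
W = (P₁V₁−P₂V₂)/(n−1) = (423×14.1−201×24.4)/0.36 = 2970 J.
ΔU = nCvΔT = 1.55×12.5×(380−463) = -1600 J.
Q = ΔU + W = 1370 J.
State after step 1: P = 201 kPa, V = 24.4 L, T = 380 K.
Step 2 — Isochoric: V stays 24.4 L; P/T = const ⇒ T₂ = 504 K, P₂ = 266 kPa.
W = 0 (no volume change).
ΔU = nCvΔT = 1.55×12.5×(504−380) = 2400 J.
Q = ΔU = 2400 J.
Net over both steps: W = 2970 J, Q = 3760 J, ΔU = 793 J.

3760 J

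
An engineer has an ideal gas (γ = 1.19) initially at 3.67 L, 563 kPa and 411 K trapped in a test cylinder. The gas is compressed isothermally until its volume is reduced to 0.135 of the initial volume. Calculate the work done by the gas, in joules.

-4140 J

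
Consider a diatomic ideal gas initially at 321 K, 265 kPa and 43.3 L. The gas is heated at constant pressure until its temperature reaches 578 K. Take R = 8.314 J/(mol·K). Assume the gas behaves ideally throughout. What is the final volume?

78.0 L

Isobaric: P stays 265 kPa; V/T = const ⇒ T₂ = 578 K, V₂ = 78.0 L.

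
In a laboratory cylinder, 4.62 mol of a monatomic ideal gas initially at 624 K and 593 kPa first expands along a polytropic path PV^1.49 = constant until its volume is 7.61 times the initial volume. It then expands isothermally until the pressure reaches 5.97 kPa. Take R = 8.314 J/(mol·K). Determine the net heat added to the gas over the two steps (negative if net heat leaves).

V₁ = nRT₁/P₁ = 4.62×8.314×624/593 = 40.4 L.
Step 1 — Polytropic n=1.49: T₂ = T₁(V₁/V₂)^(n−1) = 624×(0.131)^0.49 = 231 K; P₂ = P₁(V₁/V₂)^n = 28.8 kPa.
W = (P₁V₁−P₂V₂)/(n−1) = (593×40.4−28.8×308)/0.49 = 30800 J.
ΔU = nCvΔT = 4.62×12.5×(231−624) = -22700 J.
Q = ΔU + W = 8170 J.
State after step 1: P = 28.8 kPa, V = 308 L, T = 231 K.
Step 2 — Isothermal: T stays 231 K; PV = const ⇒ V₂ = 1490 L, P₂ = 5.97 kPa.
ΔU = 0 (ideal gas, T constant).
W = nRT ln(V₂/V₁) = 4.62×8.314×231×ln(4.83) = 14000 J.
Q = ΔU + W = 14000 J.
Net over both steps: W = 44800 J, Q = 22100 J, ΔU = -22700 J.

22100 J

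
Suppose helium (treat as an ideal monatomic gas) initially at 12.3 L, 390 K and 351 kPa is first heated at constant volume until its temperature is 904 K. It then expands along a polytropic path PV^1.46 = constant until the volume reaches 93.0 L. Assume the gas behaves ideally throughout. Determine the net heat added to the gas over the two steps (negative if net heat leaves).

n = P₁V₁/(RT₁) = 351×12.3/(8.314×390) = 1.33 mol.
Step 1 — Isochoric: V stays 12.3 L; P/T = const ⇒ T₂ = 904 K, P₂ = 814 kPa.
W = 0 (no volume change).
ΔU = nCvΔT = 1.33×12.5×(904−390) = 8530 J.
Q = ΔU = 8530 J.
State after step 1: P = 814 kPa, V = 12.3 L, T = 904 K.
Step 2 — Polytropic n=1.46: T₂ = T₁(V₁/V₂)^(n−1) = 904×(0.132)^0.46 = 356 K; P₂ = P₁(V₁/V₂)^n = 42.4 kPa.
W = (P₁V₁−P₂V₂)/(n−1) = (814×12.3−42.4×93.0)/0.46 = 13200 J.
ΔU = nCvΔT = 1.33×12.5×(356−904) = -9090 J.
Q = ΔU + W = 4080 J.
Net over both steps: W = 13200 J, Q = 12600 J, ΔU = -557 J.

12600 J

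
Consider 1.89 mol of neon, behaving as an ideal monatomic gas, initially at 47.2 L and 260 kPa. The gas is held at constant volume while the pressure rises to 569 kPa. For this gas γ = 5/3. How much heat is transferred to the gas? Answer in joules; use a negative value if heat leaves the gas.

21900 J

T₁ = P₁V₁/(nR) = 260×47.2/(1.89×8.314) = 781 K.
Isochoric: V stays 47.2 L; P/T = const ⇒ T₂ = 1710 K, P₂ = 569 kPa.
W = 0 (no volume change).
ΔU = nCvΔT = 1.89×12.5×(1710−781) = 21900 J.
Q = ΔU = 21900 J.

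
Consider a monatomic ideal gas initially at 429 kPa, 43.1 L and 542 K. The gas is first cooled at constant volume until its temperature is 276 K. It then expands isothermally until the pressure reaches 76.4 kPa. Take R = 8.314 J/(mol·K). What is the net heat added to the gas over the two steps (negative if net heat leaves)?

-3720 J

n = P₁V₁/(RT₁) = 429×43.1/(8.314×542) = 4.10 mol.
Step 1 — Isochoric: V stays 43.1 L; P/T = const ⇒ T₂ = 276 K, P₂ = 218 kPa.
W = 0 (no volume change).
ΔU = nCvΔT = 4.10×12.5×(276−542) = -13600 J.
Q = ΔU = -13600 J.
State after step 1: P = 218 kPa, V = 43.1 L, T = 276 K.
Step 2 — Isothermal: T stays 276 K; PV = const ⇒ V₂ = 123 L, P₂ = 76.4 kPa.
ΔU = 0 (ideal gas, T constant).
W = nRT ln(V₂/V₁) = 4.10×8.314×276×ln(2.86) = 9890 J.
Q = ΔU + W = 9890 J.
Net over both steps: W = 9890 J, Q = -3720 J, ΔU = -13600 J.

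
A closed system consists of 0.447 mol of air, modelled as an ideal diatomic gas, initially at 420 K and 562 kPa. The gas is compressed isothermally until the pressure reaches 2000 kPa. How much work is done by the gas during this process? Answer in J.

V₁ = nRT₁/P₁ = 0.447×8.314×420/562 = 2.78 L.
Isothermal: T stays 420 K; PV = const ⇒ V₂ = 0.780 L, P₂ = 2000 kPa.
W = nRT ln(V₂/V₁) = 0.447×8.314×420×ln(0.281) = -1980 J.

-1980 J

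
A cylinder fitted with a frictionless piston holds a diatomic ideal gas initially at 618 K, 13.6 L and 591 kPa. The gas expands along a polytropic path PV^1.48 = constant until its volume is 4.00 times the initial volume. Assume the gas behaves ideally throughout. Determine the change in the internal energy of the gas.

n = P₁V₁/(RT₁) = 591×13.6/(8.314×618) = 1.56 mol.
Polytropic n=1.48: T₂ = T₁(V₁/V₂)^(n−1) = 618×(0.250)^0.48 = 318 K; P₂ = P₁(V₁/V₂)^n = 76.0 kPa.
For an ideal gas ΔU = nCvΔT with Cv = (5/2)R = 20.8 J/(mol·K).
ΔU = 1.56×20.8×(318−618) = -9760 J.

-9760 J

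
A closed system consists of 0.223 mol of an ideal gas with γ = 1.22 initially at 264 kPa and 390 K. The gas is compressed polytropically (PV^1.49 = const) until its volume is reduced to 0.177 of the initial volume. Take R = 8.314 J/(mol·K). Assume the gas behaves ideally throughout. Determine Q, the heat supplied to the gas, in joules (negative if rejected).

2420 J

V₁ = nRT₁/P₁ = 0.223×8.314×390/264 = 2.74 L.
Polytropic n=1.49: T₂ = T₁(V₁/V₂)^(n−1) = 390×(5.65)^0.49 = 911 K; P₂ = P₁(V₁/V₂)^n = 3480 kPa.
W = (P₁V₁−P₂V₂)/(n−1) = (264×2.74−3480×0.485)/0.49 = -1970 J.
ΔU = nCvΔT = 0.223×37.8×(911−390) = 4390 J.
Q = ΔU + W = 2420 J.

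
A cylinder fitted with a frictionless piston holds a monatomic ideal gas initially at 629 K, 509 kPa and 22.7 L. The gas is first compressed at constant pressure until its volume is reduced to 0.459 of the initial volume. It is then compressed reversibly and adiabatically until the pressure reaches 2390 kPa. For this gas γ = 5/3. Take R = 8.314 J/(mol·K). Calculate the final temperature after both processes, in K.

536 K

n = P₁V₁/(RT₁) = 509×22.7/(8.314×629) = 2.21 mol.
Step 1 — Isobaric: P stays 509 kPa; V/T = const ⇒ T₂ = 289 K, V₂ = 10.4 L.
W = PΔV = 509×(10.4−22.7) kPa·L = -6250 J.
ΔU = nCvΔT = 2.21×12.5×(289−629) = -9380 J.
Q = ΔU + W = nCpΔT = -15600 J.
State after step 1: P = 509 kPa, V = 10.4 L, T = 289 K.
Step 2 — Adiabatic: T₂/T₁ = (P₂/P₁)^((γ−1)/γ) ⇒ T₂ = 289×(4.70)^0.400 = 536 K; V₂ = 4.12 L.
ΔU = nCvΔT = 2.21×12.5×(536−289) = 6810 J.
Q = 0 for an adiabatic process, so W = −ΔU = -6810 J.
Net over both steps: W = -13100 J, Q = -15600 J, ΔU = -2560 J.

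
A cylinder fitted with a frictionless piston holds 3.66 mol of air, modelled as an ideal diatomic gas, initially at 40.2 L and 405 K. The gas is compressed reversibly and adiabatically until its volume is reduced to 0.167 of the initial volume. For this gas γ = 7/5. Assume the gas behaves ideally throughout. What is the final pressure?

P₁ = nRT₁/V₁ = 3.66×8.314×405/40.2 = 307 kPa.
Adiabatic: TV^(γ−1) = const ⇒ T₂ = 405×(5.99)^0.400 = 829 K; PV^γ = const ⇒ P₂ = 3760 kPa.

3760 kPa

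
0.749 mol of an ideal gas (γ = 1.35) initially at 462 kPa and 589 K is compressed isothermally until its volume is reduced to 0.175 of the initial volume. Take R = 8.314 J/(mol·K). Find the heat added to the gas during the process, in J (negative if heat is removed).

-6390 J

V₁ = nRT₁/P₁ = 0.749×8.314×589/462 = 7.94 L.
Isothermal: T stays 589 K; PV = const ⇒ V₂ = 1.39 L, P₂ = 2640 kPa.
ΔU = 0 (ideal gas, T constant).
W = nRT ln(V₂/V₁) = 0.749×8.314×589×ln(0.175) = -6390 J.
Q = ΔU + W = -6390 J.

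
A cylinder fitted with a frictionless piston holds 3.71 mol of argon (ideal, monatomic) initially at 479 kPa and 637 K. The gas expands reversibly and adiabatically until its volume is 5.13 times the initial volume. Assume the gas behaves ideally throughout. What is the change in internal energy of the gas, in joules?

V₁ = nRT₁/P₁ = 3.71×8.314×637/479 = 41.0 L.
Adiabatic: TV^(γ−1) = const ⇒ T₂ = 637×(0.195)^0.667 = 214 K; PV^γ = const ⇒ P₂ = 31.4 kPa.
For an ideal gas ΔU = nCvΔT with Cv = (3/2)R = 12.5 J/(mol·K).
ΔU = 3.71×12.5×(214−637) = -19600 J.

-19600 J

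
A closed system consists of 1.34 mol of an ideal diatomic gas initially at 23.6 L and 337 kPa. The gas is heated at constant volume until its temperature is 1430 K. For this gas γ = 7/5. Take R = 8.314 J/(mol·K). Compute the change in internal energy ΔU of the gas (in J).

19900 J

T₁ = P₁V₁/(nR) = 337×23.6/(1.34×8.314) = 714 K.
Isochoric: V stays 23.6 L; P/T = const ⇒ T₂ = 1430 K, P₂ = 675 kPa.
For an ideal gas ΔU = nCvΔT with Cv = (5/2)R = 20.8 J/(mol·K).
ΔU = 1.34×20.8×(1430−714) = 19900 J.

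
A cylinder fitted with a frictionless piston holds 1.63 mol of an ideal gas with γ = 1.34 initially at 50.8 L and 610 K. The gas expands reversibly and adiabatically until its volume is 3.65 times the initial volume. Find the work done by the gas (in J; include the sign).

8660 J

P₁ = nRT₁/V₁ = 1.63×8.314×610/50.8 = 163 kPa.
Adiabatic: TV^(γ−1) = const ⇒ T₂ = 610×(0.274)^0.340 = 393 K; PV^γ = const ⇒ P₂ = 28.7 kPa.
ΔU = nCvΔT = 1.63×24.5×(393−610) = -8660 J.
Q = 0 for an adiabatic process, so W = −ΔU = 8660 J.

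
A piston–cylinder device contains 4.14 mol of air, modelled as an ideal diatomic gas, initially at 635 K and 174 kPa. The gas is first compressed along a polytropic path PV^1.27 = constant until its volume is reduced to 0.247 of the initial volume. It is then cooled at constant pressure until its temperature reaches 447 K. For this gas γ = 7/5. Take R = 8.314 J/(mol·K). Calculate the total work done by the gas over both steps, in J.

V₁ = nRT₁/P₁ = 4.14×8.314×635/174 = 126 L.
Step 1 — Polytropic n=1.27: T₂ = T₁(V₁/V₂)^(n−1) = 635×(4.05)^0.27 = 926 K; P₂ = P₁(V₁/V₂)^n = 1030 kPa.
W = (P₁V₁−P₂V₂)/(n−1) = (174×126−1030×31.0)/0.27 = -37100 J.
ΔU = nCvΔT = 4.14×20.8×(926−635) = 25100 J.
Q = ΔU + W = -12100 J.
State after step 1: P = 1030 kPa, V = 31.0 L, T = 926 K.
Step 2 — Isobaric: P stays 1030 kPa; V/T = const ⇒ T₂ = 447 K, V₂ = 15.0 L.
W = PΔV = 1030×(15.0−31.0) kPa·L = -16500 J.
ΔU = nCvΔT = 4.14×20.8×(447−926) = -41200 J.
Q = ΔU + W = nCpΔT = -57700 J.
Net over both steps: W = -53600 J, Q = -69800 J, ΔU = -16200 J.

-53600 J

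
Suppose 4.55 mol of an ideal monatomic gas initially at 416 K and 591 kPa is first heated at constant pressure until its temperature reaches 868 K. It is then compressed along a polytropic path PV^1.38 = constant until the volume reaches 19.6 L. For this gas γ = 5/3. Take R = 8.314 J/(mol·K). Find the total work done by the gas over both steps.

V₁ = nRT₁/P₁ = 4.55×8.314×416/591 = 26.6 L.
Step 1 — Isobaric: P stays 591 kPa; V/T = const ⇒ T₂ = 868 K, V₂ = 55.6 L.
W = PΔV = 591×(55.6−26.6) kPa·L = 17100 J.
ΔU = nCvΔT = 4.55×12.5×(868−416) = 25600 J.
Q = ΔU + W = nCpΔT = 42700 J.
State after step 1: P = 591 kPa, V = 55.6 L, T = 868 K.
Step 2 — Polytropic n=1.38: T₂ = T₁(V₁/V₂)^(n−1) = 868×(2.83)^0.38 = 1290 K; P₂ = P₁(V₁/V₂)^n = 2490 kPa.
W = (P₁V₁−P₂V₂)/(n−1) = (591×55.6−2490×19.6)/0.38 = -42000 J.
ΔU = nCvΔT = 4.55×12.5×(1290−868) = 23900 J.
Q = ΔU + W = -18000 J.
Net over both steps: W = -24900 J, Q = 24700 J, ΔU = 49600 J.

-24900 J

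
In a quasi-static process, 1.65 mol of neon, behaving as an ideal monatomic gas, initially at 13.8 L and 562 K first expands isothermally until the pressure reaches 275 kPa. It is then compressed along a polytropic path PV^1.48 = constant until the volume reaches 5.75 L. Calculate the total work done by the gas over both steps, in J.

P₁ = nRT₁/V₁ = 1.65×8.314×562/13.8 = 559 kPa.
Step 1 — Isothermal: T stays 562 K; PV = const ⇒ V₂ = 28.0 L, P₂ = 275 kPa.
ΔU = 0 (ideal gas, T constant).
W = nRT ln(V₂/V₁) = 1.65×8.314×562×ln(2.03) = 5460 J.
Q = ΔU + W = 5460 J.
State after step 1: P = 275 kPa, V = 28.0 L, T = 562 K.
Step 2 — Polytropic n=1.48: T₂ = T₁(V₁/V₂)^(n−1) = 562×(4.88)^0.48 = 1200 K; P₂ = P₁(V₁/V₂)^n = 2870 kPa.
W = (P₁V₁−P₂V₂)/(n−1) = (275×28.0−2870×5.75)/0.48 = -18300 J.
ΔU = nCvΔT = 1.65×12.5×(1200−562) = 13200 J.
Q = ΔU + W = -5120 J.
Net over both steps: W = -12800 J, Q = 341 J, ΔU = 13200 J.

-12800 J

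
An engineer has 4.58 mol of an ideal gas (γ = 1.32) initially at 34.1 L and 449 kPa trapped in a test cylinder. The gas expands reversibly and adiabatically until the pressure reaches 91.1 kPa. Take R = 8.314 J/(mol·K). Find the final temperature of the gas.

273 K

T₁ = P₁V₁/(nR) = 449×34.1/(4.58×8.314) = 402 K.
Adiabatic: T₂/T₁ = (P₂/P₁)^((γ−1)/γ) ⇒ T₂ = 402×(0.203)^0.242 = 273 K; V₂ = 114 L.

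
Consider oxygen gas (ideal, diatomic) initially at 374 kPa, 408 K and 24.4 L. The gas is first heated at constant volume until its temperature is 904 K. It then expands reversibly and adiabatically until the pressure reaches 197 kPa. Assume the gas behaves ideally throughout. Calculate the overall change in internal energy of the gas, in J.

n = P₁V₁/(RT₁) = 374×24.4/(8.314×408) = 2.69 mol.
Step 1 — Isochoric: V stays 24.4 L; P/T = const ⇒ T₂ = 904 K, P₂ = 829 kPa.
W = 0 (no volume change).
ΔU = nCvΔT = 2.69×20.8×(904−408) = 27700 J.
Q = ΔU = 27700 J.
State after step 1: P = 829 kPa, V = 24.4 L, T = 904 K.
Step 2 — Adiabatic: T₂/T₁ = (P₂/P₁)^((γ−1)/γ) ⇒ T₂ = 904×(0.238)^0.286 = 600 K; V₂ = 68.1 L.
ΔU = nCvΔT = 2.69×20.8×(600−904) = -17000 J.
Q = 0 for an adiabatic process, so W = −ΔU = 17000 J.
Net over both steps: W = 17000 J, Q = 27700 J, ΔU = 10700 J.

10700 J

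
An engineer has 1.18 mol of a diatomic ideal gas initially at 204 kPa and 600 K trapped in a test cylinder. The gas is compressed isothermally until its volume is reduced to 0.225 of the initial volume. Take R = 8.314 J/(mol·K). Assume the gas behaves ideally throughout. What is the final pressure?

907 kPa

V₁ = nRT₁/P₁ = 1.18×8.314×600/204 = 28.9 L.
Isothermal: T stays 600 K; PV = const ⇒ V₂ = 6.49 L, P₂ = 907 kPa.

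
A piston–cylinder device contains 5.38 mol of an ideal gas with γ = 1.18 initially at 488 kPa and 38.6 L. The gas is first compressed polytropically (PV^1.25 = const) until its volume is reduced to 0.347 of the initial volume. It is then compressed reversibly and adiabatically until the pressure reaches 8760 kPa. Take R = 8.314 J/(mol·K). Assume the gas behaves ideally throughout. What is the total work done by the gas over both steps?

T₁ = P₁V₁/(nR) = 488×38.6/(5.38×8.314) = 421 K.
Step 1 — Polytropic n=1.25: T₂ = T₁(V₁/V₂)^(n−1) = 421×(2.88)^0.25 = 549 K; P₂ = P₁(V₁/V₂)^n = 1830 kPa.
W = (P₁V₁−P₂V₂)/(n−1) = (488×38.6−1830×13.4)/0.25 = -22800 J.
ΔU = nCvΔT = 5.38×46.2×(549−421) = 31700 J.
Q = ΔU + W = 8880 J.
State after step 1: P = 1830 kPa, V = 13.4 L, T = 549 K.
Step 2 — Adiabatic: T₂/T₁ = (P₂/P₁)^((γ−1)/γ) ⇒ T₂ = 549×(4.78)^0.153 = 697 K; V₂ = 3.56 L.
ΔU = nCvΔT = 5.38×46.2×(697−549) = 36800 J.
Q = 0 for an adiabatic process, so W = −ΔU = -36800 J.
Net over both steps: W = -59600 J, Q = 8880 J, ΔU = 68500 J.

-59600 J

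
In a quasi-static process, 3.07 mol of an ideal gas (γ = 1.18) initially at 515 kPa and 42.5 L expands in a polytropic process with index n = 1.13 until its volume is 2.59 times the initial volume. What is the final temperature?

T₁ = P₁V₁/(nR) = 515×42.5/(3.07×8.314) = 858 K.
Polytropic n=1.13: T₂ = T₁(V₁/V₂)^(n−1) = 858×(0.386)^0.13 = 758 K; P₂ = P₁(V₁/V₂)^n = 176 kPa.

758 K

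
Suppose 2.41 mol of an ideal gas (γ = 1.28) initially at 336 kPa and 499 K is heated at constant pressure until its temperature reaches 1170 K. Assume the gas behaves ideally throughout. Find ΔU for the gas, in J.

48000 J

V₁ = nRT₁/P₁ = 2.41×8.314×499/336 = 29.8 L.
Isobaric: P stays 336 kPa; V/T = const ⇒ T₂ = 1170 K, V₂ = 69.8 L.
For an ideal gas ΔU = nCvΔT with Cv = R/(γ−1) = 29.7 J/(mol·K).
ΔU = 2.41×29.7×(1170−499) = 48000 J.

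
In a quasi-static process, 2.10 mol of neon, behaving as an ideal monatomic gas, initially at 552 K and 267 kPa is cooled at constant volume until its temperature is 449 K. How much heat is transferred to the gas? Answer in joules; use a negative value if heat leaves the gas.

V₁ = nRT₁/P₁ = 2.10×8.314×552/267 = 36.1 L.
Isochoric: V stays 36.1 L; P/T = const ⇒ T₂ = 449 K, P₂ = 217 kPa.
W = 0 (no volume change).
ΔU = nCvΔT = 2.10×12.5×(449−552) = -2700 J.
Q = ΔU = -2700 J.

-2700 J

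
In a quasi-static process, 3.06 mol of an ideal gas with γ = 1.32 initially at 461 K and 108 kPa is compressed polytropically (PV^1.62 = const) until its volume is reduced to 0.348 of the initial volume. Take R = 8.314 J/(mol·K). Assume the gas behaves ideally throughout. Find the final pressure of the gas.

597 kPa

V₁ = nRT₁/P₁ = 3.06×8.314×461/108 = 109 L.
Polytropic n=1.62: T₂ = T₁(V₁/V₂)^(n−1) = 461×(2.87)^0.62 = 887 K; P₂ = P₁(V₁/V₂)^n = 597 kPa.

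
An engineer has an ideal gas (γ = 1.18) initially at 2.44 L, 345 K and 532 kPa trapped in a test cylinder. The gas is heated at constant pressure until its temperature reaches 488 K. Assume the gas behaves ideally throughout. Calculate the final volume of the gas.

3.45 L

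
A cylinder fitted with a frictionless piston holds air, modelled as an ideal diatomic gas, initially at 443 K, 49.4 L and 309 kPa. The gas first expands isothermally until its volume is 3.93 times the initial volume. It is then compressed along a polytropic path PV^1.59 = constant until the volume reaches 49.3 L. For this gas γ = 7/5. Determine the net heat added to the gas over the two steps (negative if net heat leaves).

36200 J

n = P₁V₁/(RT₁) = 309×49.4/(8.314×443) = 4.14 mol.
Step 1 — Isothermal: T stays 443 K; PV = const ⇒ V₂ = 194 L, P₂ = 78.6 kPa.
ΔU = 0 (ideal gas, T constant).
W = nRT ln(V₂/V₁) = 4.14×8.314×443×ln(3.93) = 20900 J.
Q = ΔU + W = 20900 J.
State after step 1: P = 78.6 kPa, V = 194 L, T = 443 K.
Step 2 — Polytropic n=1.59: T₂ = T₁(V₁/V₂)^(n−1) = 443×(3.94)^0.59 = 995 K; P₂ = P₁(V₁/V₂)^n = 695 kPa.
W = (P₁V₁−P₂V₂)/(n−1) = (78.6×194−695×49.3)/0.59 = -32200 J.
ΔU = nCvΔT = 4.14×20.8×(995−443) = 47500 J.
Q = ΔU + W = 15300 J.
Net over both steps: W = -11300 J, Q = 36200 J, ΔU = 47500 J.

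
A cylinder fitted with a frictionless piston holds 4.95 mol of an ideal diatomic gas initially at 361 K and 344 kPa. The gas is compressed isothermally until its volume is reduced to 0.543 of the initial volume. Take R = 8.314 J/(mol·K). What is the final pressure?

634 kPa

V₁ = nRT₁/P₁ = 4.95×8.314×361/344 = 43.2 L.
Isothermal: T stays 361 K; PV = const ⇒ V₂ = 23.5 L, P₂ = 634 kPa.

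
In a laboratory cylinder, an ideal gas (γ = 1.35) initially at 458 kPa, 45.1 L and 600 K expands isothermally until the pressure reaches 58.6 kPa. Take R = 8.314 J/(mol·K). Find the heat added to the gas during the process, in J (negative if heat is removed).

42500 J

n = P₁V₁/(RT₁) = 458×45.1/(8.314×600) = 4.14 mol.
Isothermal: T stays 600 K; PV = const ⇒ V₂ = 352 L, P₂ = 58.6 kPa.
ΔU = 0 (ideal gas, T constant).
W = nRT ln(V₂/V₁) = 4.14×8.314×600×ln(7.82) = 42500 J.
Q = ΔU + W = 42500 J.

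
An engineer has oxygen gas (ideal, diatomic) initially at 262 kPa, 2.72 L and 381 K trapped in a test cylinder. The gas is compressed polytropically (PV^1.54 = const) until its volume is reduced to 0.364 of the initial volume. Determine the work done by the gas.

n = P₁V₁/(RT₁) = 262×2.72/(8.314×381) = 0.225 mol.
Polytropic n=1.54: T₂ = T₁(V₁/V₂)^(n−1) = 381×(2.75)^0.54 = 658 K; P₂ = P₁(V₁/V₂)^n = 1240 kPa.
W = (P₁V₁−P₂V₂)/(n−1) = (262×2.72−1240×0.990)/0.54 = -958 J.

-958 J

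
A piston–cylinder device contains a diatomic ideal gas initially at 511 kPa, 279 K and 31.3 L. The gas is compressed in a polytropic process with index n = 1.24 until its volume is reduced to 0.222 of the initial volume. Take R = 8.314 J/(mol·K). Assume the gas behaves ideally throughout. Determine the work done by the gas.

-29000 J

n = P₁V₁/(RT₁) = 511×31.3/(8.314×279) = 6.90 mol.
Polytropic n=1.24: T₂ = T₁(V₁/V₂)^(n−1) = 279×(4.50)^0.24 = 400 K; P₂ = P₁(V₁/V₂)^n = 3300 kPa.
W = (P₁V₁−P₂V₂)/(n−1) = (511×31.3−3300×6.95)/0.24 = -29000 J.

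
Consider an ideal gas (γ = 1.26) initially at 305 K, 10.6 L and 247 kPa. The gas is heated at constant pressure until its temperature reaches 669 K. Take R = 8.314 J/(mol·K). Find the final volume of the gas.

Isobaric: P stays 247 kPa; V/T = const ⇒ T₂ = 669 K, V₂ = 23.3 L.

23.3 L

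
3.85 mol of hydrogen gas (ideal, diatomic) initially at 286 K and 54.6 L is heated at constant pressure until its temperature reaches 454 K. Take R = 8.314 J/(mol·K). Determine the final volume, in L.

P₁ = nRT₁/V₁ = 3.85×8.314×286/54.6 = 168 kPa.
Isobaric: P stays 168 kPa; V/T = const ⇒ T₂ = 454 K, V₂ = 86.7 L.

86.7 L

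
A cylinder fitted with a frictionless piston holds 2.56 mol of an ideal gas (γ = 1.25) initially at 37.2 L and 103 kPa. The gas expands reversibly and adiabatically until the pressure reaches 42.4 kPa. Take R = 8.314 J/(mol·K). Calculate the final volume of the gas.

T₁ = P₁V₁/(nR) = 103×37.2/(2.56×8.314) = 180 K.
Adiabatic: T₂/T₁ = (P₂/P₁)^((γ−1)/γ) ⇒ T₂ = 180×(0.412)^0.200 = 151 K; V₂ = 75.7 L.

75.7 L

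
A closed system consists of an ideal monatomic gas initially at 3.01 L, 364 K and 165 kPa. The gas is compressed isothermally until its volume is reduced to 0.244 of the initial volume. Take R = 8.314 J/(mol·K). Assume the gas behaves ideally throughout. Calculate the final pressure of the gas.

Isothermal: T stays 364 K; PV = const ⇒ V₂ = 0.734 L, P₂ = 676 kPa.

676 kPa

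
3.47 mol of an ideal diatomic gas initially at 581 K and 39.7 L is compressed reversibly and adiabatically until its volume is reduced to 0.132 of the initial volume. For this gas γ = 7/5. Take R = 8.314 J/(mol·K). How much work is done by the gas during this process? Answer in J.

-52300 J

P₁ = nRT₁/V₁ = 3.47×8.314×581/39.7 = 422 kPa.
Adiabatic: TV^(γ−1) = const ⇒ T₂ = 581×(7.58)^0.400 = 1310 K; PV^γ = const ⇒ P₂ = 7190 kPa.
ΔU = nCvΔT = 3.47×20.8×(1310−581) = 52300 J.
Q = 0 for an adiabatic process, so W = −ΔU = -52300 J.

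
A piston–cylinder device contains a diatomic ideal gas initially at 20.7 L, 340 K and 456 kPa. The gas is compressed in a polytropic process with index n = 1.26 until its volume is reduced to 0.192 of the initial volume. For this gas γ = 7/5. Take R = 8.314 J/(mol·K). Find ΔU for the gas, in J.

12600 J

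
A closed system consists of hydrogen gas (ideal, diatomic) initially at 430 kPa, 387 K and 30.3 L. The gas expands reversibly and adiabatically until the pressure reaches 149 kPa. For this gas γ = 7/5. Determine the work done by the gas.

8510 J

n = P₁V₁/(RT₁) = 430×30.3/(8.314×387) = 4.05 mol.
Adiabatic: T₂/T₁ = (P₂/P₁)^((γ−1)/γ) ⇒ T₂ = 387×(0.347)^0.286 = 286 K; V₂ = 64.6 L.
ΔU = nCvΔT = 4.05×20.8×(286−387) = -8510 J.
Q = 0 for an adiabatic process, so W = −ΔU = 8510 J.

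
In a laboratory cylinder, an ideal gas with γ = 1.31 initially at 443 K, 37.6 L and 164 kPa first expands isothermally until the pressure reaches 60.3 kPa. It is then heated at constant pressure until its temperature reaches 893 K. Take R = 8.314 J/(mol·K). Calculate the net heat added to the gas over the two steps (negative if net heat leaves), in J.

n = P₁V₁/(RT₁) = 164×37.6/(8.314×443) = 1.67 mol.
Step 1 — Isothermal: T stays 443 K; PV = const ⇒ V₂ = 102 L, P₂ = 60.3 kPa.
ΔU = 0 (ideal gas, T constant).
W = nRT ln(V₂/V₁) = 1.67×8.314×443×ln(2.72) = 6170 J.
Q = ΔU + W = 6170 J.
State after step 1: P = 60.3 kPa, V = 102 L, T = 443 K.
Step 2 — Isobaric: P stays 60.3 kPa; V/T = const ⇒ T₂ = 893 K, V₂ = 206 L.
W = PΔV = 60.3×(206−102) kPa·L = 6260 J.
ΔU = nCvΔT = 1.67×26.8×(893−443) = 20200 J.
Q = ΔU + W = nCpΔT = 26500 J.
Net over both steps: W = 12400 J, Q = 32600 J, ΔU = 20200 J.

32600 J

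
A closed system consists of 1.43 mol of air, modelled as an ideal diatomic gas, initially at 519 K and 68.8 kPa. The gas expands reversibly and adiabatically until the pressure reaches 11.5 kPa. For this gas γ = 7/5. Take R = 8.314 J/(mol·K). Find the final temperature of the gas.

V₁ = nRT₁/P₁ = 1.43×8.314×519/68.8 = 89.7 L.
Adiabatic: T₂/T₁ = (P₂/P₁)^((γ−1)/γ) ⇒ T₂ = 519×(0.167)^0.286 = 311 K; V₂ = 322 L.

311 K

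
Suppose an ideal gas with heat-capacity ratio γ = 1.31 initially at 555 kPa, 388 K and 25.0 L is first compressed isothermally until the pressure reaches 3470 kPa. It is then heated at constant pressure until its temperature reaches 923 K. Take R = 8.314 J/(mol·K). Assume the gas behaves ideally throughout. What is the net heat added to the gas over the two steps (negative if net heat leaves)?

55400 J

n = P₁V₁/(RT₁) = 555×25.0/(8.314×388) = 4.30 mol.
Step 1 — Isothermal: T stays 388 K; PV = const ⇒ V₂ = 4.00 L, P₂ = 3470 kPa.
ΔU = 0 (ideal gas, T constant).
W = nRT ln(V₂/V₁) = 4.30×8.314×388×ln(0.160) = -25400 J.
Q = ΔU + W = -25400 J.
State after step 1: P = 3470 kPa, V = 4.00 L, T = 388 K.
Step 2 — Isobaric: P stays 3470 kPa; V/T = const ⇒ T₂ = 923 K, V₂ = 9.51 L.
W = PΔV = 3470×(9.51−4.00) kPa·L = 19100 J.
ΔU = nCvΔT = 4.30×26.8×(923−388) = 61700 J.
Q = ΔU + W = nCpΔT = 80800 J.
Net over both steps: W = -6300 J, Q = 55400 J, ΔU = 61700 J.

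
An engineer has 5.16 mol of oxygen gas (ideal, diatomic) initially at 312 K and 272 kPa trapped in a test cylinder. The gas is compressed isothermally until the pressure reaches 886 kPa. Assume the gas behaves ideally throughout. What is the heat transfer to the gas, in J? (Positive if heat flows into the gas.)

V₁ = nRT₁/P₁ = 5.16×8.314×312/272 = 49.2 L.
Isothermal: T stays 312 K; PV = const ⇒ V₂ = 15.1 L, P₂ = 886 kPa.
ΔU = 0 (ideal gas, T constant).
W = nRT ln(V₂/V₁) = 5.16×8.314×312×ln(0.307) = -15800 J.
Q = ΔU + W = -15800 J.

-15800 J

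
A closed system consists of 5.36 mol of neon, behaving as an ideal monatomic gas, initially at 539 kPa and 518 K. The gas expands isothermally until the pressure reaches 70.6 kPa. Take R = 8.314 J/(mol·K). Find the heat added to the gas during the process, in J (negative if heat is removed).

V₁ = nRT₁/P₁ = 5.36×8.314×518/539 = 42.8 L.
Isothermal: T stays 518 K; PV = const ⇒ V₂ = 327 L, P₂ = 70.6 kPa.
ΔU = 0 (ideal gas, T constant).
W = nRT ln(V₂/V₁) = 5.36×8.314×518×ln(7.63) = 46900 J.
Q = ΔU + W = 46900 J.

46900 J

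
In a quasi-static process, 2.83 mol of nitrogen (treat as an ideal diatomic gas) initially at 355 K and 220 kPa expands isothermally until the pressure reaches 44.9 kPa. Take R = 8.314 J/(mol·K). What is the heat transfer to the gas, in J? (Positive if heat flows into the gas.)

13300 J

V₁ = nRT₁/P₁ = 2.83×8.314×355/220 = 38.0 L.
Isothermal: T stays 355 K; PV = const ⇒ V₂ = 186 L, P₂ = 44.9 kPa.
ΔU = 0 (ideal gas, T constant).
W = nRT ln(V₂/V₁) = 2.83×8.314×355×ln(4.90) = 13300 J.
Q = ΔU + W = 13300 J.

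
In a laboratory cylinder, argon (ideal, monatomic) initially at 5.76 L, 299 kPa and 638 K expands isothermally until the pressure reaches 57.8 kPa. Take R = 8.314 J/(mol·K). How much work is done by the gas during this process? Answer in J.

n = P₁V₁/(RT₁) = 299×5.76/(8.314×638) = 0.325 mol.
Isothermal: T stays 638 K; PV = const ⇒ V₂ = 29.8 L, P₂ = 57.8 kPa.
W = nRT ln(V₂/V₁) = 0.325×8.314×638×ln(5.17) = 2830 J.

2830 J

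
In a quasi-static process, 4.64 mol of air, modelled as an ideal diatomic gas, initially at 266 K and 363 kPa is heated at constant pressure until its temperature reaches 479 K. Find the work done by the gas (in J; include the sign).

8220 J

V₁ = nRT₁/P₁ = 4.64×8.314×266/363 = 28.3 L.
Isobaric: P stays 363 kPa; V/T = const ⇒ T₂ = 479 K, V₂ = 50.9 L.
W = PΔV = 363×(50.9−28.3) kPa·L = 8220 J.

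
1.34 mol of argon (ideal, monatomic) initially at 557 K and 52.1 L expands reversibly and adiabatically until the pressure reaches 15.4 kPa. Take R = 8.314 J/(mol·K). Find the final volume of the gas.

178 L

P₁ = nRT₁/V₁ = 1.34×8.314×557/52.1 = 119 kPa.
Adiabatic: T₂/T₁ = (P₂/P₁)^((γ−1)/γ) ⇒ T₂ = 557×(0.129)^0.400 = 246 K; V₂ = 178 L.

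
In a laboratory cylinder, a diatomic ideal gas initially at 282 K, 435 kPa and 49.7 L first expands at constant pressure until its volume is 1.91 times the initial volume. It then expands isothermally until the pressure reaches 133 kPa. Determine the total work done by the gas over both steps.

68600 J

n = P₁V₁/(RT₁) = 435×49.7/(8.314×282) = 9.22 mol.
Step 1 — Isobaric: P stays 435 kPa; V/T = const ⇒ T₂ = 539 K, V₂ = 94.9 L.
W = PΔV = 435×(94.9−49.7) kPa·L = 19700 J.
ΔU = nCvΔT = 9.22×20.8×(539−282) = 49200 J.
Q = ΔU + W = nCpΔT = 68900 J.
State after step 1: P = 435 kPa, V = 94.9 L, T = 539 K.
Step 2 — Isothermal: T stays 539 K; PV = const ⇒ V₂ = 310 L, P₂ = 133 kPa.
ΔU = 0 (ideal gas, T constant).
W = nRT ln(V₂/V₁) = 9.22×8.314×539×ln(3.27) = 48900 J.
Q = ΔU + W = 48900 J.
Net over both steps: W = 68600 J, Q = 118000 J, ΔU = 49200 J.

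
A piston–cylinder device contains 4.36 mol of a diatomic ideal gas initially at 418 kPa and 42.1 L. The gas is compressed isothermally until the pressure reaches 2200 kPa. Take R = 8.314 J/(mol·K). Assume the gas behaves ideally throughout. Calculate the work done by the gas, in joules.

T₁ = P₁V₁/(nR) = 418×42.1/(4.36×8.314) = 485 K.
Isothermal: T stays 485 K; PV = const ⇒ V₂ = 8.00 L, P₂ = 2200 kPa.
W = nRT ln(V₂/V₁) = 4.36×8.314×485×ln(0.190) = -29200 J.

-29200 J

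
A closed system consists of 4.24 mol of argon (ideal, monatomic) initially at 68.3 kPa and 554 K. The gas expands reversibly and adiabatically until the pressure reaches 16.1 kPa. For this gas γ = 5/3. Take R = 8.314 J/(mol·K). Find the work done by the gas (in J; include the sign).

12900 J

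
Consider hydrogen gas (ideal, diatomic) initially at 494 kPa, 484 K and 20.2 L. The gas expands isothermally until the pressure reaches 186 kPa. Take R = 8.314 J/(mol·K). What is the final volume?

Isothermal: T stays 484 K; PV = const ⇒ V₂ = 53.6 L, P₂ = 186 kPa.

53.6 L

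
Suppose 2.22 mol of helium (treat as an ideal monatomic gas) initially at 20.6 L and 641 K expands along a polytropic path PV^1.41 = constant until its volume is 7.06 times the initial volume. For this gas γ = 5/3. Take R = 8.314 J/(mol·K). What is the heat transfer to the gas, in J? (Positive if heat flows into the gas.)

6120 J

P₁ = nRT₁/V₁ = 2.22×8.314×641/20.6 = 574 kPa.
Polytropic n=1.41: T₂ = T₁(V₁/V₂)^(n−1) = 641×(0.142)^0.41 = 288 K; P₂ = P₁(V₁/V₂)^n = 36.5 kPa.
W = (P₁V₁−P₂V₂)/(n−1) = (574×20.6−36.5×145)/0.41 = 15900 J.
ΔU = nCvΔT = 2.22×12.5×(288−641) = -9780 J.
Q = ΔU + W = 6120 J.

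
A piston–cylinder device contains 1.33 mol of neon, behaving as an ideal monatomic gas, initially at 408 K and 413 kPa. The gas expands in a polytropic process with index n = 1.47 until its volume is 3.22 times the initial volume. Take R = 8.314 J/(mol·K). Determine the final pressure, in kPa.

74.0 kPa

V₁ = nRT₁/P₁ = 1.33×8.314×408/413 = 10.9 L.
Polytropic n=1.47: T₂ = T₁(V₁/V₂)^(n−1) = 408×(0.311)^0.47 = 235 K; P₂ = P₁(V₁/V₂)^n = 74.0 kPa.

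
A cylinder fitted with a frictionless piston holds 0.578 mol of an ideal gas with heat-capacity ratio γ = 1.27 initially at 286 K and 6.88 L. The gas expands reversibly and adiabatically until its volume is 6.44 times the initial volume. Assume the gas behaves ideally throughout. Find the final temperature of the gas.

P₁ = nRT₁/V₁ = 0.578×8.314×286/6.88 = 200 kPa.
Adiabatic: TV^(γ−1) = const ⇒ T₂ = 286×(0.155)^0.270 = 173 K; PV^γ = const ⇒ P₂ = 18.8 kPa.

173 K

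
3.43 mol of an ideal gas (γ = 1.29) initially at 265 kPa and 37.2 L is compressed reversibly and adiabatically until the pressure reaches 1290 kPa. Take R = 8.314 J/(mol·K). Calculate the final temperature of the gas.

493 K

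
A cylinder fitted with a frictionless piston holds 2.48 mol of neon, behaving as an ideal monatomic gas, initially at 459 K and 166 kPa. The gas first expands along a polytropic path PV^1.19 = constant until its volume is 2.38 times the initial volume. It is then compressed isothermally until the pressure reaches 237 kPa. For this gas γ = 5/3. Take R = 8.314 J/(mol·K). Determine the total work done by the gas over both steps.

V₁ = nRT₁/P₁ = 2.48×8.314×459/166 = 57.0 L.
Step 1 — Polytropic n=1.19: T₂ = T₁(V₁/V₂)^(n−1) = 459×(0.420)^0.19 = 389 K; P₂ = P₁(V₁/V₂)^n = 59.2 kPa.
W = (P₁V₁−P₂V₂)/(n−1) = (166×57.0−59.2×136)/0.19 = 7570 J.
ΔU = nCvΔT = 2.48×12.5×(389−459) = -2160 J.
Q = ΔU + W = 5410 J.
State after step 1: P = 59.2 kPa, V = 136 L, T = 389 K.
Step 2 — Isothermal: T stays 389 K; PV = const ⇒ V₂ = 33.9 L, P₂ = 237 kPa.
ΔU = 0 (ideal gas, T constant).
W = nRT ln(V₂/V₁) = 2.48×8.314×389×ln(0.250) = -11100 J.
Q = ΔU + W = -11100 J.
Net over both steps: W = -3570 J, Q = -5730 J, ΔU = -2160 J.

-3570 J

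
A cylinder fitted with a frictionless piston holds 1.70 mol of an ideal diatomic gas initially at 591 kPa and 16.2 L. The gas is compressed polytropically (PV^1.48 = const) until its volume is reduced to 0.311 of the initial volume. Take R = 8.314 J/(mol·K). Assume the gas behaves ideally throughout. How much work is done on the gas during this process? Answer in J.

15000 J

T₁ = P₁V₁/(nR) = 591×16.2/(1.70×8.314) = 677 K.
Polytropic n=1.48: T₂ = T₁(V₁/V₂)^(n−1) = 677×(3.22)^0.48 = 1190 K; P₂ = P₁(V₁/V₂)^n = 3330 kPa.
W = (P₁V₁−P₂V₂)/(n−1) = (591×16.2−3330×5.04)/0.48 = -15000 J.
Work done on the gas = −W_by = 15000 J.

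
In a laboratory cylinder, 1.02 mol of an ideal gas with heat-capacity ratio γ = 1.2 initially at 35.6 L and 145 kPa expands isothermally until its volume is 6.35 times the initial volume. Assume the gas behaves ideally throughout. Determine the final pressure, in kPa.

T₁ = P₁V₁/(nR) = 145×35.6/(1.02×8.314) = 609 K.
Isothermal: T stays 609 K; PV = const ⇒ V₂ = 226 L, P₂ = 22.8 kPa.

22.8 kPa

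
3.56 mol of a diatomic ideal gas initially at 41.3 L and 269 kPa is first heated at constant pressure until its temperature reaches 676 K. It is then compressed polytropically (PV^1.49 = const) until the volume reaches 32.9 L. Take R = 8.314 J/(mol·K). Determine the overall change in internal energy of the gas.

T₁ = P₁V₁/(nR) = 269×41.3/(3.56×8.314) = 375 K.
Step 1 — Isobaric: P stays 269 kPa; V/T = const ⇒ T₂ = 676 K, V₂ = 74.4 L.
W = PΔV = 269×(74.4−41.3) kPa·L = 8900 J.
ΔU = nCvΔT = 3.56×20.8×(676−375) = 22200 J.
Q = ΔU + W = nCpΔT = 31100 J.
State after step 1: P = 269 kPa, V = 74.4 L, T = 676 K.
Step 2 — Polytropic n=1.49: T₂ = T₁(V₁/V₂)^(n−1) = 676×(2.26)^0.49 = 1010 K; P₂ = P₁(V₁/V₂)^n = 907 kPa.
W = (P₁V₁−P₂V₂)/(n−1) = (269×74.4−907×32.9)/0.49 = -20100 J.
ΔU = nCvΔT = 3.56×20.8×(1010−676) = 24600 J.
Q = ΔU + W = 4510 J.
Net over both steps: W = -11200 J, Q = 35700 J, ΔU = 46800 J.

46800 J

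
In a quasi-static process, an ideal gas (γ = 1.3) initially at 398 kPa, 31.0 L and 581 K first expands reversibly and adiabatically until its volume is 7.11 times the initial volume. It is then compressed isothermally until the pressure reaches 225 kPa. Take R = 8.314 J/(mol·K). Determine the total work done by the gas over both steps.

4730 J

n = P₁V₁/(RT₁) = 398×31.0/(8.314×581) = 2.55 mol.
Step 1 — Adiabatic: TV^(γ−1) = const ⇒ T₂ = 581×(0.141)^0.300 = 323 K; PV^γ = const ⇒ P₂ = 31.1 kPa.
ΔU = nCvΔT = 2.55×27.7×(323−581) = -18300 J.
Q = 0 for an adiabatic process, so W = −ΔU = 18300 J.
State after step 1: P = 31.1 kPa, V = 220 L, T = 323 K.
Step 2 — Isothermal: T stays 323 K; PV = const ⇒ V₂ = 30.4 L, P₂ = 225 kPa.
ΔU = 0 (ideal gas, T constant).
W = nRT ln(V₂/V₁) = 2.55×8.314×323×ln(0.138) = -13600 J.
Q = ΔU + W = -13600 J.
Net over both steps: W = 4730 J, Q = -13600 J, ΔU = -18300 J.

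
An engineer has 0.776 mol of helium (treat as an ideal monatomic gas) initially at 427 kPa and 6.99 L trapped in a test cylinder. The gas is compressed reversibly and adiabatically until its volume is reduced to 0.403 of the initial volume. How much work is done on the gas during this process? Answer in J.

3730 J

T₁ = P₁V₁/(nR) = 427×6.99/(0.776×8.314) = 463 K.
Adiabatic: TV^(γ−1) = const ⇒ T₂ = 463×(2.48)^0.667 = 848 K; PV^γ = const ⇒ P₂ = 1940 kPa.
ΔU = nCvΔT = 0.776×12.5×(848−463) = 3730 J.
Q = 0 for an adiabatic process, so W = −ΔU = -3730 J.
Work done on the gas = −W_by = 3730 J.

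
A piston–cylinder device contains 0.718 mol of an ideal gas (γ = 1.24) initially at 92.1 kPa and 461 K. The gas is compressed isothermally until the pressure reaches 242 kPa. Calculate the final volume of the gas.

V₁ = nRT₁/P₁ = 0.718×8.314×461/92.1 = 29.9 L.
Isothermal: T stays 461 K; PV = const ⇒ V₂ = 11.4 L, P₂ = 242 kPa.

11.4 L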